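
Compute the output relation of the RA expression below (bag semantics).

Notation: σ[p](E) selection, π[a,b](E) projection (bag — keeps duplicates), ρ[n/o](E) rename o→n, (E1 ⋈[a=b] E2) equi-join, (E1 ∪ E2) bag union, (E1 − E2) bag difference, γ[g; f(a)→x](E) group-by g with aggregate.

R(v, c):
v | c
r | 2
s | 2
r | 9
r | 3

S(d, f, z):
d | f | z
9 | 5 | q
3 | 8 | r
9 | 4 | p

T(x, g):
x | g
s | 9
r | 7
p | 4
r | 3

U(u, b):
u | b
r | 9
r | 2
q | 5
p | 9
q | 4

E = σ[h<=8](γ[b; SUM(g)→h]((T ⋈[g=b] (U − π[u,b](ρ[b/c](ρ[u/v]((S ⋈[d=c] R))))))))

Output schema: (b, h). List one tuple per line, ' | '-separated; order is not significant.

Row counts bottom-up:
  T → 4
  U → 5
  S → 3
  R → 4
  (S ⋈[d=c] R) → 3
  ρ[u/v]((S ⋈[d=c] R)) → 3
  ρ[b/c](ρ[u/v]((S ⋈[d=c] R))) → 3
  π[u,b](ρ[b/c](ρ[u/v]((S ⋈[d=c] R)))) → 3
  (U − π[u,b](ρ[b/c](ρ[u/v]((S ⋈[d=c] R))))) → 4
  (T ⋈[g=b] (U − π[u,b](ρ[b/c](ρ[u/v]((S ⋈[d=c] R)))))) → 2
  γ[b; SUM(g)→h]((T ⋈[g=b] (U − π[u,b](ρ[b/c](ρ[u/v]((S ⋈[d=c] R))))))) → 2
  σ[h<=8](γ[b; SUM(g)→h]((T ⋈[g=b] (U − π[u,b](ρ[b/c](ρ[u/v]((S ⋈[d=c] R)))))))) → 1

== RESULT ==
b | h
4 | 4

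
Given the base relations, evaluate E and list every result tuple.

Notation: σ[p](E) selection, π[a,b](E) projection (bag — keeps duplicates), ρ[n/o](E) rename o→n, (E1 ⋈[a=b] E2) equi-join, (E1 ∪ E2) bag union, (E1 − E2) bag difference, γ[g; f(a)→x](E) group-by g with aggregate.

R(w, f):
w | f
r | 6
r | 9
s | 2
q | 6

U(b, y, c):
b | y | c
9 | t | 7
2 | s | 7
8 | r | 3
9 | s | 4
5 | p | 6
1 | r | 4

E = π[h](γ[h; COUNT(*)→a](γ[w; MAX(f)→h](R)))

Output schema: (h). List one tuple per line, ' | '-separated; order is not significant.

Per-node cardinality:
  R → 4
  γ[w; MAX(f)→h](R) → 3
  γ[h; COUNT(*)→a](γ[w; MAX(f)→h](R)) → 3
  π[h](γ[h; COUNT(*)→a](γ[w; MAX(f)→h](R))) → 3

== RESULT ==
h
2
6
9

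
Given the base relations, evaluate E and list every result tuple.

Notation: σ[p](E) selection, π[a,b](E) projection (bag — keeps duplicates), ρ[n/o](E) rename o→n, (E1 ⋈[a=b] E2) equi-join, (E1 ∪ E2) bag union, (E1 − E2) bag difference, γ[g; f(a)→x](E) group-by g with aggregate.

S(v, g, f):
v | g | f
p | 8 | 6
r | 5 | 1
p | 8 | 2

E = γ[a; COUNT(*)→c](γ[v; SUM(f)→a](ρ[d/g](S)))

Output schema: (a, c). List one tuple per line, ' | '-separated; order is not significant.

Subexpression sizes:
  S → 3
  ρ[d/g](S) → 3
  γ[v; SUM(f)→a](ρ[d/g](S)) → 2
  γ[a; COUNT(*)→c](γ[v; SUM(f)→a](ρ[d/g](S))) → 2

== RESULT ==
a | c
1 | 1
8 | 1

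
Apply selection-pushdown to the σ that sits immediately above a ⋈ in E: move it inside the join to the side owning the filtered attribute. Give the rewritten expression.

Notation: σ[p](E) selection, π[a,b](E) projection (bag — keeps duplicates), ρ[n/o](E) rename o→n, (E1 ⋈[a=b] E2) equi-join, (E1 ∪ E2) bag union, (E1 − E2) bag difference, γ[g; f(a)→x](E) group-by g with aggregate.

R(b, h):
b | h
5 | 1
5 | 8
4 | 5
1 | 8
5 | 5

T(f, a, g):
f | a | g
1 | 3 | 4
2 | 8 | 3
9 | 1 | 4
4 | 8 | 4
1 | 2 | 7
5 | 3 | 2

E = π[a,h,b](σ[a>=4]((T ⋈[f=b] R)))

σ filters on a, owned by the left side.
E' = π[a,h,b]((σ[a>=4](T) ⋈[f=b] R))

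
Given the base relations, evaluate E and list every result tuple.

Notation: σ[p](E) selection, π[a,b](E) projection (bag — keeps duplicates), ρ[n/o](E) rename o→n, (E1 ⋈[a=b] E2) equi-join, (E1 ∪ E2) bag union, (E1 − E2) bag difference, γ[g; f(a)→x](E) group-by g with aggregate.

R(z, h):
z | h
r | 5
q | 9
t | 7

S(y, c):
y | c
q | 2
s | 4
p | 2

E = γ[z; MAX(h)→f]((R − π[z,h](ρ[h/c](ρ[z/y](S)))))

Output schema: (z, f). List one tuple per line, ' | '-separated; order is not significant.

Row counts bottom-up:
  R → 3
  S → 3
  ρ[z/y](S) → 3
  ρ[h/c](ρ[z/y](S)) → 3
  π[z,h](ρ[h/c](ρ[z/y](S))) → 3
  (R − π[z,h](ρ[h/c](ρ[z/y](S)))) → 3
  γ[z; MAX(h)→f]((R − π[z,h](ρ[h/c](ρ[z/y](S))))) → 3

== RESULT ==
z | f
q | 9
r | 5
t | 7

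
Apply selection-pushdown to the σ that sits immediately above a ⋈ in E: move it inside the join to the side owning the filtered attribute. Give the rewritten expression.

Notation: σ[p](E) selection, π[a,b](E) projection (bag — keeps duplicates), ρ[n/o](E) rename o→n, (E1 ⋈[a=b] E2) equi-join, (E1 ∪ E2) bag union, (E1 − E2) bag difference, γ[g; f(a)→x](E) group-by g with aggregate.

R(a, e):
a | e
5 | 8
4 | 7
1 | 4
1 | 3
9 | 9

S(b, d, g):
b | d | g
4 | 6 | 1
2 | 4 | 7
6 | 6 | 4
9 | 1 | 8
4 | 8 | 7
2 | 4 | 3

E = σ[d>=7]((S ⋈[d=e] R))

σ filters on d, owned by the left side.
E' = (σ[d>=7](S) ⋈[d=e] R)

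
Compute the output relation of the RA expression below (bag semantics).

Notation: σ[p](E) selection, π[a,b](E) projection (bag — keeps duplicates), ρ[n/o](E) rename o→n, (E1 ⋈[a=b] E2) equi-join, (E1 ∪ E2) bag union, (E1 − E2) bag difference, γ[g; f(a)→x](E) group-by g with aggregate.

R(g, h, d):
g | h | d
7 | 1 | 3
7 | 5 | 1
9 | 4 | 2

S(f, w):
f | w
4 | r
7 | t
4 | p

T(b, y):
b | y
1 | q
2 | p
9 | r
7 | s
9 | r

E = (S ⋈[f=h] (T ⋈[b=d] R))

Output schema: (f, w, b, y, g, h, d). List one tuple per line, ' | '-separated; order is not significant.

Per-node cardinality:
  S → 3
  T → 5
  R → 3
  (T ⋈[b=d] R) → 2
  (S ⋈[f=h] (T ⋈[b=d] R)) → 2

== RESULT ==
f | w | b | y | g | h | d
4 | p | 2 | p | 9 | 4 | 2
4 | r | 2 | p | 9 | 4 | 2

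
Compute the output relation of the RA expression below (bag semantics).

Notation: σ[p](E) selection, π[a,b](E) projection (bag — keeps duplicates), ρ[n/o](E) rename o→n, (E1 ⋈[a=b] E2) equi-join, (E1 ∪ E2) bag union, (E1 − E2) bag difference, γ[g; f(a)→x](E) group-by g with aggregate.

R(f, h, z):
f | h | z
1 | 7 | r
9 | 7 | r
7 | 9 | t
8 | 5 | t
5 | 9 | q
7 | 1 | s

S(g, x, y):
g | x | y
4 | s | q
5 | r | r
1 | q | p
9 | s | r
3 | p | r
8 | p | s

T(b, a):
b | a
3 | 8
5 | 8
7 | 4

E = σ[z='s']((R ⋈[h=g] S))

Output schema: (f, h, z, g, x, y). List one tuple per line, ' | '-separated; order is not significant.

Subexpression sizes:
  R → 6
  S → 6
  (R ⋈[h=g] S) → 4
  σ[z='s']((R ⋈[h=g] S)) → 1

== RESULT ==
f | h | z | g | x | y
7 | 1 | s | 1 | q | p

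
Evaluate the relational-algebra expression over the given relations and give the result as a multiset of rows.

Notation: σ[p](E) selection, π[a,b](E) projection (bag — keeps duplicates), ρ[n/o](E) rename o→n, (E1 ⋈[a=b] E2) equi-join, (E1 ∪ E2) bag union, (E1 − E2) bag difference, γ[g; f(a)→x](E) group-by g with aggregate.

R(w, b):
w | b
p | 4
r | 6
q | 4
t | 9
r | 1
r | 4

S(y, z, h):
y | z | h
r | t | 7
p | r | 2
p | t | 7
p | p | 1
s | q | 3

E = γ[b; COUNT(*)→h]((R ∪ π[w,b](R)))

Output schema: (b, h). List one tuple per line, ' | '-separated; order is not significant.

Subexpression sizes:
  R → 6
  R → 6
  π[w,b](R) → 6
  (R ∪ π[w,b](R)) → 12
  γ[b; COUNT(*)→h]((R ∪ π[w,b](R))) → 4

== RESULT ==
b | h
1 | 2
4 | 6
6 | 2
9 | 2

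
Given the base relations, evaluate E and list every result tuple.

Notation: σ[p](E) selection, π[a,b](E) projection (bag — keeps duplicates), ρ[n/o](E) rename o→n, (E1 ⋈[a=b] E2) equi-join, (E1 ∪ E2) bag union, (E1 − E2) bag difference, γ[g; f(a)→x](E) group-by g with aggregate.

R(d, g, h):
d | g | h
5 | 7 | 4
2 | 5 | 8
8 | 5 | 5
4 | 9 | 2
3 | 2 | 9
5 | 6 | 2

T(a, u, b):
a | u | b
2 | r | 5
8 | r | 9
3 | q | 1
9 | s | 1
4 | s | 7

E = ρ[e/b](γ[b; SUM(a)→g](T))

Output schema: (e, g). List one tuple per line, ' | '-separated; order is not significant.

Row counts bottom-up:
  T → 5
  γ[b; SUM(a)→g](T) → 4
  ρ[e/b](γ[b; SUM(a)→g](T)) → 4

== RESULT ==
e | g
1 | 12
5 | 2
7 | 4
9 | 8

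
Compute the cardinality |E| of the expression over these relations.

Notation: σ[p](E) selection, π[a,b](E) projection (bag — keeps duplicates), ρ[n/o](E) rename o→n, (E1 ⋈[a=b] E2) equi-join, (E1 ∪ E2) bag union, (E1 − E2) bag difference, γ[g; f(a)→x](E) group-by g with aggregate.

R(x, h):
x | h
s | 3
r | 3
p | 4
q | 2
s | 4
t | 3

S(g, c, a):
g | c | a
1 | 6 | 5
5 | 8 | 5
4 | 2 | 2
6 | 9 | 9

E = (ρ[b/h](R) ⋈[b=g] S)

Per-node cardinality:
  R → 6
  ρ[b/h](R) → 6
  S → 4
  (ρ[b/h](R) ⋈[b=g] S) → 2

|E| = 2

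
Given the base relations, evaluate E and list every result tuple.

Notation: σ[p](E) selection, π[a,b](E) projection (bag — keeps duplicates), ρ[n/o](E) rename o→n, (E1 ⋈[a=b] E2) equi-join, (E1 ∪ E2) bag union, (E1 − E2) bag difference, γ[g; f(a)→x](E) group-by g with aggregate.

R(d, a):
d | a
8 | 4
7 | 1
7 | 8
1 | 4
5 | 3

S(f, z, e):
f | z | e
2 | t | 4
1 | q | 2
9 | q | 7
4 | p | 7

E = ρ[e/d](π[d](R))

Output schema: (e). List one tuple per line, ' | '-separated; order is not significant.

Subexpression sizes:
  R → 5
  π[d](R) → 5
  ρ[e/d](π[d](R)) → 5

== RESULT ==
e
1
5
7
7
8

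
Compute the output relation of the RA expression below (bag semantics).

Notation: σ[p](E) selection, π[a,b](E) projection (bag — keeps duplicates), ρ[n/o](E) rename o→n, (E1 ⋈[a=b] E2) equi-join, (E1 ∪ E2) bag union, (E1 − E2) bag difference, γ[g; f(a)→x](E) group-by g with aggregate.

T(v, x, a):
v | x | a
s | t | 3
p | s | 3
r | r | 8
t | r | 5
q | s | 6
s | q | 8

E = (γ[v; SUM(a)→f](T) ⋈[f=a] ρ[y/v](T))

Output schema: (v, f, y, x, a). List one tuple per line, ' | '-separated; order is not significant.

Stepwise |·|:
  T → 6
  γ[v; SUM(a)→f](T) → 5
  T → 6
  ρ[y/v](T) → 6
  (γ[v; SUM(a)→f](T) ⋈[f=a] ρ[y/v](T)) → 6

== RESULT ==
v | f | y | x | a
p | 3 | p | s | 3
p | 3 | s | t | 3
q | 6 | q | s | 6
r | 8 | r | r | 8
r | 8 | s | q | 8
t | 5 | t | r | 5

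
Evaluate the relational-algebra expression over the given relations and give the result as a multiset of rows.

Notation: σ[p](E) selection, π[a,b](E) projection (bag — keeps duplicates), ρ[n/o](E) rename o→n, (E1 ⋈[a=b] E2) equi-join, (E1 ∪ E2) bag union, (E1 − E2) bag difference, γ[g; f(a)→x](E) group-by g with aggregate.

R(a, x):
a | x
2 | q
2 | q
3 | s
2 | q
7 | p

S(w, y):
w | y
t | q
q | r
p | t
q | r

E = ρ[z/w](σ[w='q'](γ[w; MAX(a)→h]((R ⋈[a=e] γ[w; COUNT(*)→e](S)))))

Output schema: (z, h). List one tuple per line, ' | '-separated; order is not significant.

Row counts bottom-up:
  R → 5
  S → 4
  γ[w; COUNT(*)→e](S) → 3
  (R ⋈[a=e] γ[w; COUNT(*)→e](S)) → 3
  γ[w; MAX(a)→h]((R ⋈[a=e] γ[w; COUNT(*)→e](S))) → 1
  σ[w='q'](γ[w; MAX(a)→h]((R ⋈[a=e] γ[w; COUNT(*)→e](S)))) → 1
  ρ[z/w](σ[w='q'](γ[w; MAX(a)→h]((R ⋈[a=e] γ[w; COUNT(*)→e](S))))) → 1

== RESULT ==
z | h
q | 2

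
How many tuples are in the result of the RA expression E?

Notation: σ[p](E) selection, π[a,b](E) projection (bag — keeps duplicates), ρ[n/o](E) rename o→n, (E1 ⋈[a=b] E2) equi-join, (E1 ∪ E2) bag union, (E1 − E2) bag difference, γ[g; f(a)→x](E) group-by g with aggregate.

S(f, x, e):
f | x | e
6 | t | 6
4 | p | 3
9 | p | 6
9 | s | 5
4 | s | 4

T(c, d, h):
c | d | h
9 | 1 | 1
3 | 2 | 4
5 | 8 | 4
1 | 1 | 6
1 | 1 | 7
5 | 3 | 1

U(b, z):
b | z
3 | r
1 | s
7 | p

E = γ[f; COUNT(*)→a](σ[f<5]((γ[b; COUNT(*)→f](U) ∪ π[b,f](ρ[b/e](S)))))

Per-node cardinality:
  U → 3
  γ[b; COUNT(*)→f](U) → 3
  S → 5
  ρ[b/e](S) → 5
  π[b,f](ρ[b/e](S)) → 5
  (γ[b; COUNT(*)→f](U) ∪ π[b,f](ρ[b/e](S))) → 8
  σ[f<5]((γ[b; COUNT(*)→f](U) ∪ π[b,f](ρ[b/e](S)))) → 5
  γ[f; COUNT(*)→a](σ[f<5]((γ[b; COUNT(*)→f](U) ∪ π[b,f](ρ[b/e](S))))) → 2

|E| = 2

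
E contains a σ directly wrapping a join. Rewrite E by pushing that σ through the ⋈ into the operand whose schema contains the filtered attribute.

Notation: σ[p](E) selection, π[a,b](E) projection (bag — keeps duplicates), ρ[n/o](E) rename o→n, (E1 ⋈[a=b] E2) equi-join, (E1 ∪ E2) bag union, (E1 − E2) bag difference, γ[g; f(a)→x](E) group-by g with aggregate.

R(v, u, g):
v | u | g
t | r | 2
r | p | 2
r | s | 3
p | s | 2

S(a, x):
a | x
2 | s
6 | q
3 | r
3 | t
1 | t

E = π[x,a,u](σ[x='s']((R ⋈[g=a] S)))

σ filters on x, owned by the right side.
E' = π[x,a,u]((R ⋈[g=a] σ[x='s'](S)))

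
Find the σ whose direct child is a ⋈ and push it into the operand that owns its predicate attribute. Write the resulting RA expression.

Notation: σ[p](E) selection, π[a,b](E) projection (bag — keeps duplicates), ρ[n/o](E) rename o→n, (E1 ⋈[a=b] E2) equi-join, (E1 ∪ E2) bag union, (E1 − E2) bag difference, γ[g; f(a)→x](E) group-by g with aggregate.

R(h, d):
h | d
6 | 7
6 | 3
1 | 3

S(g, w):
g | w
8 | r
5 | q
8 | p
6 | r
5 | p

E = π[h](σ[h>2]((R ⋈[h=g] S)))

σ filters on h, owned by the left side.
E' = π[h]((σ[h>2](R) ⋈[h=g] S))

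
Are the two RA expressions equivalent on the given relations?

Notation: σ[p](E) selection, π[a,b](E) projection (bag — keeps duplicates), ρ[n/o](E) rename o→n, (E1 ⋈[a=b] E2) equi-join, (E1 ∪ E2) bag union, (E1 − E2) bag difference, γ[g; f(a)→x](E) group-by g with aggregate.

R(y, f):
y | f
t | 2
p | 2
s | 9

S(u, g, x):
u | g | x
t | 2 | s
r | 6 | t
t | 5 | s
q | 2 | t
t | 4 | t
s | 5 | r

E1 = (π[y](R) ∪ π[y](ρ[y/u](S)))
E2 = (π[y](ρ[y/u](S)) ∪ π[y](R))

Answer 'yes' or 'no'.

E1 stepwise |·|:
  R → 3
  π[y](R) → 3
  S → 6
  ρ[y/u](S) → 6
  π[y](ρ[y/u](S)) → 6
  (π[y](R) ∪ π[y](ρ[y/u](S))) → 9
E2 stepwise |·|:
  S → 6
  ρ[y/u](S) → 6
  π[y](ρ[y/u](S)) → 6
  R → 3
  π[y](R) → 3
  (π[y](ρ[y/u](S)) ∪ π[y](R)) → 9

E1 and E2 produce the same multiset:
y
p
q
r
s
s
t
t
t
t

yes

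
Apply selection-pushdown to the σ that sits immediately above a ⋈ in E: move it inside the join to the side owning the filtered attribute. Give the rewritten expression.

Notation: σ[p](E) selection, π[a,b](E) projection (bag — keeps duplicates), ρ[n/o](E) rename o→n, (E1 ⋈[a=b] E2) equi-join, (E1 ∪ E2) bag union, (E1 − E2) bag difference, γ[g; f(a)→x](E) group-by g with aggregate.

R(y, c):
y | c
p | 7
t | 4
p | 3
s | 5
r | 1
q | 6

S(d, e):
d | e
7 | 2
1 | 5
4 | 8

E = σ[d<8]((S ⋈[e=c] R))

σ filters on d, owned by the left side.
E' = (σ[d<8](S) ⋈[e=c] R)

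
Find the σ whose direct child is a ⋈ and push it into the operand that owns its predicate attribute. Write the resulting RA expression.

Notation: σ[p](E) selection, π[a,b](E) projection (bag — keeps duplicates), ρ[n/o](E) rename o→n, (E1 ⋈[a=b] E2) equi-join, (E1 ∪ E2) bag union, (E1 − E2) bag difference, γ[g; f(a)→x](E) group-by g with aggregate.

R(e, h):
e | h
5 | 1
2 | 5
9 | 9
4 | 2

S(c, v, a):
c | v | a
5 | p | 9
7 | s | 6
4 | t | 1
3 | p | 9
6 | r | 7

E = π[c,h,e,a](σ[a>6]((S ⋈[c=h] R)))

σ filters on a, owned by the left side.
E' = π[c,h,e,a]((σ[a>6](S) ⋈[c=h] R))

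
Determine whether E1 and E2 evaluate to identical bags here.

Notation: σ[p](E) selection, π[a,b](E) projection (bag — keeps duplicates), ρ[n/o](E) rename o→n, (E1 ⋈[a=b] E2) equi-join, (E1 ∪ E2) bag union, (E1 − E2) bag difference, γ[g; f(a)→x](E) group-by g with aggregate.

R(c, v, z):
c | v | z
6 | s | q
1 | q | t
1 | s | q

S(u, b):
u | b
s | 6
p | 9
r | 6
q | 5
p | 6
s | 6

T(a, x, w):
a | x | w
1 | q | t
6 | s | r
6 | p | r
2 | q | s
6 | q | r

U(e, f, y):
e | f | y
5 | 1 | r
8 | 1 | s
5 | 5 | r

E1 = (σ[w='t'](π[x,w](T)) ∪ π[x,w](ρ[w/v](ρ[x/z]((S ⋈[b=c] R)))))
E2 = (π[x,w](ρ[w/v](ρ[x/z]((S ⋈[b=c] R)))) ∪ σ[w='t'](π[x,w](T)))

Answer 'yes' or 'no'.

E1 row counts bottom-up:
  T → 5
  π[x,w](T) → 5
  σ[w='t'](π[x,w](T)) → 1
  S → 6
  R → 3
  (S ⋈[b=c] R) → 4
  ρ[x/z]((S ⋈[b=c] R)) → 4
  ρ[w/v](ρ[x/z]((S ⋈[b=c] R))) → 4
  π[x,w](ρ[w/v](ρ[x/z]((S ⋈[b=c] R)))) → 4
  (σ[w='t'](π[x,w](T)) ∪ π[x,w](ρ[w/v](ρ[x/z]((S ⋈[b=c] R))))) → 5
E2 row counts bottom-up:
  S → 6
  R → 3
  (S ⋈[b=c] R) → 4
  ρ[x/z]((S ⋈[b=c] R)) → 4
  ρ[w/v](ρ[x/z]((S ⋈[b=c] R))) → 4
  π[x,w](ρ[w/v](ρ[x/z]((S ⋈[b=c] R)))) → 4
  T → 5
  π[x,w](T) → 5
  σ[w='t'](π[x,w](T)) → 1
  (π[x,w](ρ[w/v](ρ[x/z]((S ⋈[b=c] R)))) ∪ σ[w='t'](π[x,w](T))) → 5

E1 and E2 produce the same multiset:
x | w
q | s
q | s
q | s
q | s
q | t

yes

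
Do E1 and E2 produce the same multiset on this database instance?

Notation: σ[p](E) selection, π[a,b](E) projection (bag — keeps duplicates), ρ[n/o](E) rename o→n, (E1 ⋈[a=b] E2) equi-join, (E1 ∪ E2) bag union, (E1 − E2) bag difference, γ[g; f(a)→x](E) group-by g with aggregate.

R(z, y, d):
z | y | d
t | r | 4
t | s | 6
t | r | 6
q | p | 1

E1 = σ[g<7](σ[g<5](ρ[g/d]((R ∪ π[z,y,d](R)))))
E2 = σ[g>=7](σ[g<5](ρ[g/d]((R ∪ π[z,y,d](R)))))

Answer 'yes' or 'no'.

E1 per-node cardinality:
  R → 4
  R → 4
  π[z,y,d](R) → 4
  (R ∪ π[z,y,d](R)) → 8
  ρ[g/d]((R ∪ π[z,y,d](R))) → 8
  σ[g<5](ρ[g/d]((R ∪ π[z,y,d](R)))) → 4
  σ[g<7](σ[g<5](ρ[g/d]((R ∪ π[z,y,d](R))))) → 4
E2 per-node cardinality:
  R → 4
  R → 4
  π[z,y,d](R) → 4
  (R ∪ π[z,y,d](R)) → 8
  ρ[g/d]((R ∪ π[z,y,d](R))) → 8
  σ[g<5](ρ[g/d]((R ∪ π[z,y,d](R)))) → 4
  σ[g>=7](σ[g<5](ρ[g/d]((R ∪ π[z,y,d](R))))) → 0

E1 result:
z | y | g
q | p | 1
q | p | 1
t | r | 4
t | r | 4
E2 result:
z | y | g
(0 rows)
Witness: ('t', 'r', 4) appears 2× in E1 but 0× in E2.

no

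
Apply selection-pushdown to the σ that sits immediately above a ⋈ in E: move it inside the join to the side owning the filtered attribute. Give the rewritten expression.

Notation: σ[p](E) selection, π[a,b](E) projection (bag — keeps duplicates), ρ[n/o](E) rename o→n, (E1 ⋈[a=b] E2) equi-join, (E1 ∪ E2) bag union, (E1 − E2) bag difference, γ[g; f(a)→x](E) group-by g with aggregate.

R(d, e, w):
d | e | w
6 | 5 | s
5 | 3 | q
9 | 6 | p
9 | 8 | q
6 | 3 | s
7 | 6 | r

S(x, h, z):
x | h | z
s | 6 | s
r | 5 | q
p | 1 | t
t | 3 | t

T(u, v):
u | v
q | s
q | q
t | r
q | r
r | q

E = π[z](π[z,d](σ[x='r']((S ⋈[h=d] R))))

σ filters on x, owned by the left side.
E' = π[z](π[z,d]((σ[x='r'](S) ⋈[h=d] R)))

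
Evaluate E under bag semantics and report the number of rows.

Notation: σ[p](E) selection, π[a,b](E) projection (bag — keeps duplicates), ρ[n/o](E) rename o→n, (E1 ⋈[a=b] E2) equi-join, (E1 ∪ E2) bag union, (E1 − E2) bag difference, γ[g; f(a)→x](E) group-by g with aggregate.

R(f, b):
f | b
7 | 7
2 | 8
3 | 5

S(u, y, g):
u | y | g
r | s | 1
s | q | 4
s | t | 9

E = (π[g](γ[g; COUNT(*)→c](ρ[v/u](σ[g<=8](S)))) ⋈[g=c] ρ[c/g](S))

Per-node cardinality:
  S → 3
  σ[g<=8](S) → 2
  ρ[v/u](σ[g<=8](S)) → 2
  γ[g; COUNT(*)→c](ρ[v/u](σ[g<=8](S))) → 2
  π[g](γ[g; COUNT(*)→c](ρ[v/u](σ[g<=8](S)))) → 2
  S → 3
  ρ[c/g](S) → 3
  (π[g](γ[g; COUNT(*)→c](ρ[v/u](σ[g<=8](S)))) ⋈[g=c] ρ[c/g](S)) → 2

|E| = 2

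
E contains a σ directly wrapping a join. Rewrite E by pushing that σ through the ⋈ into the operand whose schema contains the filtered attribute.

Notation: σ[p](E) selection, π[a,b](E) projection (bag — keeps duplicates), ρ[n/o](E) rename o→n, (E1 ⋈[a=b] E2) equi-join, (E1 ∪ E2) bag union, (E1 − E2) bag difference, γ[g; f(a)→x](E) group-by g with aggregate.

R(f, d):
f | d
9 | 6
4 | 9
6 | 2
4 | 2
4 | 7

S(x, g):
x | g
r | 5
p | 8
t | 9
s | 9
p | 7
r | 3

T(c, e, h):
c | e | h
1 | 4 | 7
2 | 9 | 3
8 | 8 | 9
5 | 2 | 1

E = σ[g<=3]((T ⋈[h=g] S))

σ filters on g, owned by the right side.
E' = (T ⋈[h=g] σ[g<=3](S))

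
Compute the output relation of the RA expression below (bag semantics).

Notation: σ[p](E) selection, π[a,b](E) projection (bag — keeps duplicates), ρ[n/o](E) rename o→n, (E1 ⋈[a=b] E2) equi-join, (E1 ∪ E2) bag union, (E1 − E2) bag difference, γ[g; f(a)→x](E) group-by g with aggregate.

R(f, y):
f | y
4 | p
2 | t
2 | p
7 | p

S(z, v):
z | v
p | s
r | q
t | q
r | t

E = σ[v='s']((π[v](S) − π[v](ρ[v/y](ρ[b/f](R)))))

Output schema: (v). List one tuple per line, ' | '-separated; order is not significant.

Stepwise |·|:
  S → 4
  π[v](S) → 4
  R → 4
  ρ[b/f](R) → 4
  ρ[v/y](ρ[b/f](R)) → 4
  π[v](ρ[v/y](ρ[b/f](R))) → 4
  (π[v](S) − π[v](ρ[v/y](ρ[b/f](R)))) → 3
  σ[v='s']((π[v](S) − π[v](ρ[v/y](ρ[b/f](R))))) → 1

== RESULT ==
v
s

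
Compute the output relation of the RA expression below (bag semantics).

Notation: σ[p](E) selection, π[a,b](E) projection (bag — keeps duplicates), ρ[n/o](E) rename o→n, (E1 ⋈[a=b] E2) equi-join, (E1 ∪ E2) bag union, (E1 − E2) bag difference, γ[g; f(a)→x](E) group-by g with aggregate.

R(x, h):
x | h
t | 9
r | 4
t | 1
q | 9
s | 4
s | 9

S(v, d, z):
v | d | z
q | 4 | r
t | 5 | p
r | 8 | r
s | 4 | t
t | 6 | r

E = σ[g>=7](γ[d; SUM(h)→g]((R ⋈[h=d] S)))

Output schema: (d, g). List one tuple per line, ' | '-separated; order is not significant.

Per-node cardinality:
  R → 6
  S → 5
  (R ⋈[h=d] S) → 4
  γ[d; SUM(h)→g]((R ⋈[h=d] S)) → 1
  σ[g>=7](γ[d; SUM(h)→g]((R ⋈[h=d] S))) → 1

== RESULT ==
d | g
4 | 16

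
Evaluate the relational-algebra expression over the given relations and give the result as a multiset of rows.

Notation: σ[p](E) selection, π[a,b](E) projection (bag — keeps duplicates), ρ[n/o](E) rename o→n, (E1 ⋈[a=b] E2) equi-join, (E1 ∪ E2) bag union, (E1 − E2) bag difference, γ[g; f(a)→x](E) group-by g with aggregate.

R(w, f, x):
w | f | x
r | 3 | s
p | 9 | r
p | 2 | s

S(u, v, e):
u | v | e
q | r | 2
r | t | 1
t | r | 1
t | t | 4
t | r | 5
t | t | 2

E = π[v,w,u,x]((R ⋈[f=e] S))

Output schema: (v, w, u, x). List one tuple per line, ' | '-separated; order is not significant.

Subexpression sizes:
  R → 3
  S → 6
  (R ⋈[f=e] S) → 2
  π[v,w,u,x]((R ⋈[f=e] S)) → 2

== RESULT ==
v | w | u | x
r | p | q | s
t | p | t | s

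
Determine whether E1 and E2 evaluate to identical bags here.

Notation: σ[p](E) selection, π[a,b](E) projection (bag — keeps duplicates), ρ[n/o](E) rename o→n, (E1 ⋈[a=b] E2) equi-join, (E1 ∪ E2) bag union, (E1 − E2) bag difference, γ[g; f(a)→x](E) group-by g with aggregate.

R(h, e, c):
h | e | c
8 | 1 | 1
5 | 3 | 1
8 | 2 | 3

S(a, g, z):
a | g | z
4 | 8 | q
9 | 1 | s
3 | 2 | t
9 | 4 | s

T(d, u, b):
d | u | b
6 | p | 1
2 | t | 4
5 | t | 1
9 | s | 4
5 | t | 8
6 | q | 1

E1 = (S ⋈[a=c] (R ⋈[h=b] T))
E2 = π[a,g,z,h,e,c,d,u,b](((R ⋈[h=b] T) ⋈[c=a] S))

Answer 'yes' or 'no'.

E1 per-node cardinality:
  S → 4
  R → 3
  T → 6
  (R ⋈[h=b] T) → 2
  (S ⋈[a=c] (R ⋈[h=b] T)) → 1
E2 per-node cardinality:
  R → 3
  T → 6
  (R ⋈[h=b] T) → 2
  S → 4
  ((R ⋈[h=b] T) ⋈[c=a] S) → 1
  π[a,g,z,h,e,c,d,u,b](((R ⋈[h=b] T) ⋈[c=a] S)) → 1

E1 and E2 produce the same multiset:
a | g | z | h | e | c | d | u | b
3 | 2 | t | 8 | 2 | 3 | 5 | t | 8

yes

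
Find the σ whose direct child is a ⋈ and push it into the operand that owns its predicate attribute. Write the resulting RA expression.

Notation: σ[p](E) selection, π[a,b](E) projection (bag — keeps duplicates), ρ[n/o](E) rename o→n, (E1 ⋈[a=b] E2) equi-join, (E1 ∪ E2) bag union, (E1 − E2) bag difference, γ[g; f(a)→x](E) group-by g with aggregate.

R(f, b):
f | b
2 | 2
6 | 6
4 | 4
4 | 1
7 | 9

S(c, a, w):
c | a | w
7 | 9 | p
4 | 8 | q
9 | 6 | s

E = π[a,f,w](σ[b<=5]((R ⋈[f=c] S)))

σ filters on b, owned by the left side.
E' = π[a,f,w]((σ[b<=5](R) ⋈[f=c] S))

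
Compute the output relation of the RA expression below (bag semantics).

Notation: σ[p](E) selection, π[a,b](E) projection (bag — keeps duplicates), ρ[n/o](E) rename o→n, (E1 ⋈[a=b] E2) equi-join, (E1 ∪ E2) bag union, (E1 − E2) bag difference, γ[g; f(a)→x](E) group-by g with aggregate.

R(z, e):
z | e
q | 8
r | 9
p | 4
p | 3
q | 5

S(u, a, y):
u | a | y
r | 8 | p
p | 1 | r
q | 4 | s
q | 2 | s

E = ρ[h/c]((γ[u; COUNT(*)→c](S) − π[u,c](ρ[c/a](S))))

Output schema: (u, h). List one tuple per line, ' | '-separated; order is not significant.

Row counts bottom-up:
  S → 4
  γ[u; COUNT(*)→c](S) → 3
  S → 4
  ρ[c/a](S) → 4
  π[u,c](ρ[c/a](S)) → 4
  (γ[u; COUNT(*)→c](S) − π[u,c](ρ[c/a](S))) → 1
  ρ[h/c]((γ[u; COUNT(*)→c](S) − π[u,c](ρ[c/a](S)))) → 1

== RESULT ==
u | h
r | 1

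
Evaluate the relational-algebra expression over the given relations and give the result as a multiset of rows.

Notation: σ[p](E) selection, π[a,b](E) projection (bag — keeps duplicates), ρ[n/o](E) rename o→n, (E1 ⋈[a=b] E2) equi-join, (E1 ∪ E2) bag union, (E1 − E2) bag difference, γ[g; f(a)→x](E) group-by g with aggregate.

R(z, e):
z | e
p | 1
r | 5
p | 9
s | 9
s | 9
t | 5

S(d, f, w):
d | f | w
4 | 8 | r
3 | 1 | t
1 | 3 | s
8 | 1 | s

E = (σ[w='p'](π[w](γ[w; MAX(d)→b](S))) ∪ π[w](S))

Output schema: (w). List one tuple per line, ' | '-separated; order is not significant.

Per-node cardinality:
  S → 4
  γ[w; MAX(d)→b](S) → 3
  π[w](γ[w; MAX(d)→b](S)) → 3
  σ[w='p'](π[w](γ[w; MAX(d)→b](S))) → 0
  S → 4
  π[w](S) → 4
  (σ[w='p'](π[w](γ[w; MAX(d)→b](S))) ∪ π[w](S)) → 4

== RESULT ==
w
r
s
s
t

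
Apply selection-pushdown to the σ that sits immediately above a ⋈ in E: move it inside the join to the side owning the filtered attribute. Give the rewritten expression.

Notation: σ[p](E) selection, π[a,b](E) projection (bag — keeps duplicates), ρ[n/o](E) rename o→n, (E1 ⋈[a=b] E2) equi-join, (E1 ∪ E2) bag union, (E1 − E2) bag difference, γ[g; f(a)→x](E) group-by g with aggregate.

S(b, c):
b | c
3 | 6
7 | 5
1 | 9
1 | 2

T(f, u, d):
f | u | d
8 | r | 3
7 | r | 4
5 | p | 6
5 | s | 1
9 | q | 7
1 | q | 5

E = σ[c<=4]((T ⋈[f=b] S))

σ filters on c, owned by the right side.
E' = (T ⋈[f=b] σ[c<=4](S))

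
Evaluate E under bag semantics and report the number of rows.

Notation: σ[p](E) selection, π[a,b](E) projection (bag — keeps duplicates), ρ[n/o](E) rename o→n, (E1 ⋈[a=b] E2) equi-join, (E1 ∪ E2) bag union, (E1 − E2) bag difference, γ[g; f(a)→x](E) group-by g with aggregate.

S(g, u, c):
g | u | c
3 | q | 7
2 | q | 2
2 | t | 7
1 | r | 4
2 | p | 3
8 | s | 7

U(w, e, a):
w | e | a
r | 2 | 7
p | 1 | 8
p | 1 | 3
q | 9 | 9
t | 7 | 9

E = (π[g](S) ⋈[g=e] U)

Row counts bottom-up:
  S → 6
  π[g](S) → 6
  U → 5
  (π[g](S) ⋈[g=e] U) → 5

|E| = 5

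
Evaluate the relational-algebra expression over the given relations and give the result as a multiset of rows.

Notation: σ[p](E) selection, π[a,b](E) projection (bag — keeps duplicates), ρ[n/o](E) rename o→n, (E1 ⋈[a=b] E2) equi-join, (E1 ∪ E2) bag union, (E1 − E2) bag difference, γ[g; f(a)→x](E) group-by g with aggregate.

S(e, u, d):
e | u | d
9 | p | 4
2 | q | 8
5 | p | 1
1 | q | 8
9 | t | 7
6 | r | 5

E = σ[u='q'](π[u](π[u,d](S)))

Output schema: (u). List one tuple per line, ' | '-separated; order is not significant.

Row counts bottom-up:
  S → 6
  π[u,d](S) → 6
  π[u](π[u,d](S)) → 6
  σ[u='q'](π[u](π[u,d](S))) → 2

== RESULT ==
u
q
q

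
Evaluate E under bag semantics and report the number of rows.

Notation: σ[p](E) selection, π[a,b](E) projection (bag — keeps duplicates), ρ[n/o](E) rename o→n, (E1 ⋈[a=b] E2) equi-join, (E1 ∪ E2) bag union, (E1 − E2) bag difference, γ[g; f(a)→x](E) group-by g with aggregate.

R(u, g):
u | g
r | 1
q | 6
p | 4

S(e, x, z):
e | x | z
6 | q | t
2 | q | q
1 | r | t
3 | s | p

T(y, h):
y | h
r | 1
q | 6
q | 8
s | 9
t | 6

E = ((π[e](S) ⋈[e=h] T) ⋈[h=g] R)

Per-node cardinality:
  S → 4
  π[e](S) → 4
  T → 5
  (π[e](S) ⋈[e=h] T) → 3
  R → 3
  ((π[e](S) ⋈[e=h] T) ⋈[h=g] R) → 3

|E| = 3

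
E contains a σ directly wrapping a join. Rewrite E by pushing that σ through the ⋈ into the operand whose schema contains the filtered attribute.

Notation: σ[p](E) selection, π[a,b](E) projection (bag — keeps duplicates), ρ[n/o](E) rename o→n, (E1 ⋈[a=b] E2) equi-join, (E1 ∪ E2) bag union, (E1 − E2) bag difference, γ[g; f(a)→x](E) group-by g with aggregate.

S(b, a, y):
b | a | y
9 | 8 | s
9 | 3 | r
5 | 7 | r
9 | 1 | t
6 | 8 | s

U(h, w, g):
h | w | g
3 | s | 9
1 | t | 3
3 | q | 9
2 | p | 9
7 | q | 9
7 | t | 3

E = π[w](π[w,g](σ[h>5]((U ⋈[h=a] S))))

σ filters on h, owned by the left side.
E' = π[w](π[w,g]((σ[h>5](U) ⋈[h=a] S)))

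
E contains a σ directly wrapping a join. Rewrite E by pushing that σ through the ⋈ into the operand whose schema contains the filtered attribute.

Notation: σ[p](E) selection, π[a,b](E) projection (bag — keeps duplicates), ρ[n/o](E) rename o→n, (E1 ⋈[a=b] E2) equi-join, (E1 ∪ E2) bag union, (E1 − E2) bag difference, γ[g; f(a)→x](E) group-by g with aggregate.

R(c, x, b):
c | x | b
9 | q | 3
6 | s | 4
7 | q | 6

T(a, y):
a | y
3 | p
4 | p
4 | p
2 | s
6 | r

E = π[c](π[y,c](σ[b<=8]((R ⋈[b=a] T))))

σ filters on b, owned by the left side.
E' = π[c](π[y,c]((σ[b<=8](R) ⋈[b=a] T)))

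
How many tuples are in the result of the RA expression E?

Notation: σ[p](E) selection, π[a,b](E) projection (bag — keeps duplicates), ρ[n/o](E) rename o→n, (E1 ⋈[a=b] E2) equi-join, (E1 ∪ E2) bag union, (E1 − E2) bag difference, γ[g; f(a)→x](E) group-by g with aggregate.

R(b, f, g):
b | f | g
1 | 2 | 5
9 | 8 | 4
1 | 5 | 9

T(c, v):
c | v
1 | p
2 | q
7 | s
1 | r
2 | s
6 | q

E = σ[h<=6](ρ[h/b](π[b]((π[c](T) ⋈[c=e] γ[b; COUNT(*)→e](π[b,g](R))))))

Stepwise |·|:
  T → 6
  π[c](T) → 6
  R → 3
  π[b,g](R) → 3
  γ[b; COUNT(*)→e](π[b,g](R)) → 2
  (π[c](T) ⋈[c=e] γ[b; COUNT(*)→e](π[b,g](R))) → 4
  π[b]((π[c](T) ⋈[c=e] γ[b; COUNT(*)→e](π[b,g](R)))) → 4
  ρ[h/b](π[b]((π[c](T) ⋈[c=e] γ[b; COUNT(*)→e](π[b,g](R))))) → 4
  σ[h<=6](ρ[h/b](π[b]((π[c](T) ⋈[c=e] γ[b; COUNT(*)→e](π[b,g](R)))))) → 2

|E| = 2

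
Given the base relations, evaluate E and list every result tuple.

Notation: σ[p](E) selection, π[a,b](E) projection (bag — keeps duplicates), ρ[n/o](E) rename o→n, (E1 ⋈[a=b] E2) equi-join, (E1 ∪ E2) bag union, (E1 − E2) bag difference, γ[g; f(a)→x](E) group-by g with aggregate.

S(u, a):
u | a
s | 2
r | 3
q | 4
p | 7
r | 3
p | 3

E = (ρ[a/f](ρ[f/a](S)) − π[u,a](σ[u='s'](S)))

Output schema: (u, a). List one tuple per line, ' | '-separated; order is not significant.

Row counts bottom-up:
  S → 6
  ρ[f/a](S) → 6
  ρ[a/f](ρ[f/a](S)) → 6
  S → 6
  σ[u='s'](S) → 1
  π[u,a](σ[u='s'](S)) → 1
  (ρ[a/f](ρ[f/a](S)) − π[u,a](σ[u='s'](S))) → 5

== RESULT ==
u | a
p | 3
p | 7
q | 4
r | 3
r | 3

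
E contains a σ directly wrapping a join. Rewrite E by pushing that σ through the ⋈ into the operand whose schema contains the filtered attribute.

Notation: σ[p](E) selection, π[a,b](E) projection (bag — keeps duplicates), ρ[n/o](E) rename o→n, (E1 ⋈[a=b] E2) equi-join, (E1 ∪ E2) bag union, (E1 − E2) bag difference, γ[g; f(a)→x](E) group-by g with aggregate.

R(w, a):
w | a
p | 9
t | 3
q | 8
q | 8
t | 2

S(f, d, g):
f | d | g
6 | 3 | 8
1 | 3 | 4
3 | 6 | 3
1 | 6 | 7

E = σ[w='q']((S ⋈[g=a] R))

σ filters on w, owned by the right side.
E' = (S ⋈[g=a] σ[w='q'](R))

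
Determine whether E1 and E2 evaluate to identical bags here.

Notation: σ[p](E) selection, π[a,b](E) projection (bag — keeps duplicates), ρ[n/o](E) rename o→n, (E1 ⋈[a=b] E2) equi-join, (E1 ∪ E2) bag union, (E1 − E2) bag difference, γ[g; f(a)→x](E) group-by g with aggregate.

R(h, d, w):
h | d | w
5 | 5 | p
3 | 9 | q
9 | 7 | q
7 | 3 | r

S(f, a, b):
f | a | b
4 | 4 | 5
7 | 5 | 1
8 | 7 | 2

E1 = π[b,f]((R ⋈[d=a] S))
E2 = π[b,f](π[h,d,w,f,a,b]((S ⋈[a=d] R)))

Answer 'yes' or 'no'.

E1 per-node cardinality:
  R → 4
  S → 3
  (R ⋈[d=a] S) → 2
  π[b,f]((R ⋈[d=a] S)) → 2
E2 per-node cardinality:
  S → 3
  R → 4
  (S ⋈[a=d] R) → 2
  π[h,d,w,f,a,b]((S ⋈[a=d] R)) → 2
  π[b,f](π[h,d,w,f,a,b]((S ⋈[a=d] R))) → 2

E1 and E2 produce the same multiset:
b | f
1 | 7
2 | 8

yes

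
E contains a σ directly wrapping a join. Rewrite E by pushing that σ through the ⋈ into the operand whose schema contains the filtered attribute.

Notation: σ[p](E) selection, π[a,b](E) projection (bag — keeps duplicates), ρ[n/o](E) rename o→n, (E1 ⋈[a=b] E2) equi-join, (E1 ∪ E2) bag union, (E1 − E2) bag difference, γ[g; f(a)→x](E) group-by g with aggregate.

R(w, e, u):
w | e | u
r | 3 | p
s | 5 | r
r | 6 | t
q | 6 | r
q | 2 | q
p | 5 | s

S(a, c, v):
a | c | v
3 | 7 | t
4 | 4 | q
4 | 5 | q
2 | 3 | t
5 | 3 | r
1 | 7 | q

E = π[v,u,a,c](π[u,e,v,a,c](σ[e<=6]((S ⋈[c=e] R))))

σ filters on e, owned by the right side.
E' = π[v,u,a,c](π[u,e,v,a,c]((S ⋈[c=e] σ[e<=6](R))))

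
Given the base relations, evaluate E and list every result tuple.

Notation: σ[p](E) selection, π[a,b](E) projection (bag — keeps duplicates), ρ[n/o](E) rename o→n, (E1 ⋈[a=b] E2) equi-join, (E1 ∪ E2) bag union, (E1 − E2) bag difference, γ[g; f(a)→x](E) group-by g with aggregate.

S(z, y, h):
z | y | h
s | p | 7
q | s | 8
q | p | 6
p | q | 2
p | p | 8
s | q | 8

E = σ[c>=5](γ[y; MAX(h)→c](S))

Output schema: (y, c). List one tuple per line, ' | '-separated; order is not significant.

Row counts bottom-up:
  S → 6
  γ[y; MAX(h)→c](S) → 3
  σ[c>=5](γ[y; MAX(h)→c](S)) → 3

== RESULT ==
y | c
p | 8
q | 8
s | 8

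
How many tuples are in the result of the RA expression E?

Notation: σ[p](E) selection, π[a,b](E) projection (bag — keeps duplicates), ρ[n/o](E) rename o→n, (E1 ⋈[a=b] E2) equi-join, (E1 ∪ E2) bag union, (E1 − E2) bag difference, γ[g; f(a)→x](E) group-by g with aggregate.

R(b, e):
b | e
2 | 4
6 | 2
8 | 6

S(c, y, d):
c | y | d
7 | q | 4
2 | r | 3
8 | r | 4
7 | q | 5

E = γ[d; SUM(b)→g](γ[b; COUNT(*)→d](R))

Per-node cardinality:
  R → 3
  γ[b; COUNT(*)→d](R) → 3
  γ[d; SUM(b)→g](γ[b; COUNT(*)→d](R)) → 1

|E| = 1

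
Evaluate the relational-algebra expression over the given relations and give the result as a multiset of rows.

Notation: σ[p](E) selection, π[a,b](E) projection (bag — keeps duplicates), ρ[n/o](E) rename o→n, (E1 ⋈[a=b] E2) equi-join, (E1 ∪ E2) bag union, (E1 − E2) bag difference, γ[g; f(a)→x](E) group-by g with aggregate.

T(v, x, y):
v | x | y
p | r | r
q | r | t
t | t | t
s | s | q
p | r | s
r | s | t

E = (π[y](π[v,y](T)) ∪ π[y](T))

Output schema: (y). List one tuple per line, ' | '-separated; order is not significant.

Stepwise |·|:
  T → 6
  π[v,y](T) → 6
  π[y](π[v,y](T)) → 6
  T → 6
  π[y](T) → 6
  (π[y](π[v,y](T)) ∪ π[y](T)) → 12

== RESULT ==
y
q
q
r
r
s
s
t
t
t
t
t
t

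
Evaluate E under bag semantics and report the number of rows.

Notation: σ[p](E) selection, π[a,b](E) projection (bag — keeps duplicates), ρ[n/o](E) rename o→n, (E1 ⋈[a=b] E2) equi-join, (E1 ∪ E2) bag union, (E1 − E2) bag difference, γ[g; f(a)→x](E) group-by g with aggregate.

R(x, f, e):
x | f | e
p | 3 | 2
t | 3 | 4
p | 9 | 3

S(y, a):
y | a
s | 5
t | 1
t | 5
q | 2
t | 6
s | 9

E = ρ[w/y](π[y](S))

Subexpression sizes:
  S → 6
  π[y](S) → 6
  ρ[w/y](π[y](S)) → 6

|E| = 6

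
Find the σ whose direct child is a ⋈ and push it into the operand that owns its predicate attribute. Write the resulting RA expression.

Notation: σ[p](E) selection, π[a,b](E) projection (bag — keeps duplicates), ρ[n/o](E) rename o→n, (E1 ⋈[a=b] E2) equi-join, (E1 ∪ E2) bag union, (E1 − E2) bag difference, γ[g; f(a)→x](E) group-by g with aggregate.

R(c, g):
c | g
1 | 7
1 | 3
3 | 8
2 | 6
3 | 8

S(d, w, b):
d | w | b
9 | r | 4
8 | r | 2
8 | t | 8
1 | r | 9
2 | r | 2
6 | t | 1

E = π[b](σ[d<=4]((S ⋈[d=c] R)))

σ filters on d, owned by the left side.
E' = π[b]((σ[d<=4](S) ⋈[d=c] R))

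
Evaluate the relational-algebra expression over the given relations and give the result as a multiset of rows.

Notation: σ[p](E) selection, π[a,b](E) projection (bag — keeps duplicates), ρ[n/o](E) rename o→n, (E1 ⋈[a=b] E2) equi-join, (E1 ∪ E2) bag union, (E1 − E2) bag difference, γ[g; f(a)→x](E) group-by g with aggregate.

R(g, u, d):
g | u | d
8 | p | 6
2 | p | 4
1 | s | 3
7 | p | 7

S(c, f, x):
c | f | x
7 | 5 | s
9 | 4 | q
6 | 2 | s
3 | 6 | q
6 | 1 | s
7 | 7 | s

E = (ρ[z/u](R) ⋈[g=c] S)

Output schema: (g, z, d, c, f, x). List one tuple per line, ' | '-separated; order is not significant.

Stepwise |·|:
  R → 4
  ρ[z/u](R) → 4
  S → 6
  (ρ[z/u](R) ⋈[g=c] S) → 2

== RESULT ==
g | z | d | c | f | x
7 | p | 7 | 7 | 5 | s
7 | p | 7 | 7 | 7 | s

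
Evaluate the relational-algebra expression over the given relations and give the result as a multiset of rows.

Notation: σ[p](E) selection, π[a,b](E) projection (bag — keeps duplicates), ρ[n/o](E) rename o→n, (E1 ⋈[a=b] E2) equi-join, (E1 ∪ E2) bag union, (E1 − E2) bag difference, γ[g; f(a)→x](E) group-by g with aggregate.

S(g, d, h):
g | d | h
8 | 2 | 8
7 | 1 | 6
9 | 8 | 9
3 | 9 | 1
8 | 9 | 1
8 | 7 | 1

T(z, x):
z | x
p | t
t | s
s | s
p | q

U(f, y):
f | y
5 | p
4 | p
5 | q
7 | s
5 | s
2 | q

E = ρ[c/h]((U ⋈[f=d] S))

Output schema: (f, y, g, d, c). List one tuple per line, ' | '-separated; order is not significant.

Per-node cardinality:
  U → 6
  S → 6
  (U ⋈[f=d] S) → 2
  ρ[c/h]((U ⋈[f=d] S)) → 2

== RESULT ==
f | y | g | d | c
2 | q | 8 | 2 | 8
7 | s | 8 | 7 | 1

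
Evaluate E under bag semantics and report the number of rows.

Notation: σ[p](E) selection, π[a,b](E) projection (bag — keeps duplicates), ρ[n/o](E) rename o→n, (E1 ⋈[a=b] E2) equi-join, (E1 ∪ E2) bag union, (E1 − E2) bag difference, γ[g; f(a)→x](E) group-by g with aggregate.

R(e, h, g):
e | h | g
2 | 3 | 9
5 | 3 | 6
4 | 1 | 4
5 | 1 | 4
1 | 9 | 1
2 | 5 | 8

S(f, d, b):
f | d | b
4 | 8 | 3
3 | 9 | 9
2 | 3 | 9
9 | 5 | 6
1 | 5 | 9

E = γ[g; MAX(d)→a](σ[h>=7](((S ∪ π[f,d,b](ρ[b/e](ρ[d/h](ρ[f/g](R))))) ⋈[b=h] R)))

Per-node cardinality:
  S → 5
  R → 6
  ρ[f/g](R) → 6
  ρ[d/h](ρ[f/g](R)) → 6
  ρ[b/e](ρ[d/h](ρ[f/g](R))) → 6
  π[f,d,b](ρ[b/e](ρ[d/h](ρ[f/g](R)))) → 6
  (S ∪ π[f,d,b](ρ[b/e](ρ[d/h](ρ[f/g](R))))) → 11
  R → 6
  ((S ∪ π[f,d,b](ρ[b/e](ρ[d/h](ρ[f/g](R))))) ⋈[b=h] R) → 9
  σ[h>=7](((S ∪ π[f,d,b](ρ[b/e](ρ[d/h](ρ[f/g](R))))) ⋈[b=h] R)) → 3
  γ[g; MAX(d)→a](σ[h>=7](((S ∪ π[f,d,b](ρ[b/e](ρ[d/h](ρ[f/g](R))))) ⋈[b=h] R))) → 1

|E| = 1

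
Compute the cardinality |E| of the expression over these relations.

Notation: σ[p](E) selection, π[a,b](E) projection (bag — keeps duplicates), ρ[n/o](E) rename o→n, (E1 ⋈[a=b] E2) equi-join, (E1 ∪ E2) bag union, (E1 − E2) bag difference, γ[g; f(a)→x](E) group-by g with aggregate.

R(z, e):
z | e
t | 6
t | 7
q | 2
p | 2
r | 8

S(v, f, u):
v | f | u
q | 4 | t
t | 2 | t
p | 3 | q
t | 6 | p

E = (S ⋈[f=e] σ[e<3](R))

Stepwise |·|:
  S → 4
  R → 5
  σ[e<3](R) → 2
  (S ⋈[f=e] σ[e<3](R)) → 2

|E| = 2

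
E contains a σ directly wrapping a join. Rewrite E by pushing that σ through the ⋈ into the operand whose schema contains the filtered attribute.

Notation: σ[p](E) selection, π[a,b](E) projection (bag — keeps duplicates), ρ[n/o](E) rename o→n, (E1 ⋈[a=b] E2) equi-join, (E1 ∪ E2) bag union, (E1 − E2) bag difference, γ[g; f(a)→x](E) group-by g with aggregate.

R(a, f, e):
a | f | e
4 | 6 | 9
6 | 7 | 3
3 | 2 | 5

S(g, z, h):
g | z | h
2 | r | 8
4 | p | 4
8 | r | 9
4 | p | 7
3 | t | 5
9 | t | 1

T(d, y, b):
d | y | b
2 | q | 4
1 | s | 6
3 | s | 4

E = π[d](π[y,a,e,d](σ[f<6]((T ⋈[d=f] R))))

σ filters on f, owned by the right side.
E' = π[d](π[y,a,e,d]((T ⋈[d=f] σ[f<6](R))))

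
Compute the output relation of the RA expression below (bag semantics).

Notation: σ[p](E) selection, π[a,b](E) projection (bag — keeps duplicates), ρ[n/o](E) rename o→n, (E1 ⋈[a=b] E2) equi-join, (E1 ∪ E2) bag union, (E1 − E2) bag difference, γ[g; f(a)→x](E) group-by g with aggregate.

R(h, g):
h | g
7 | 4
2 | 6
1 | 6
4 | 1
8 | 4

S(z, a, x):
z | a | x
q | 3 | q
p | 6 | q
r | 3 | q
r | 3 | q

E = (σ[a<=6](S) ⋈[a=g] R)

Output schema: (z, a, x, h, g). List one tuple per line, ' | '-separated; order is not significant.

Row counts bottom-up:
  S → 4
  σ[a<=6](S) → 4
  R → 5
  (σ[a<=6](S) ⋈[a=g] R) → 2

== RESULT ==
z | a | x | h | g
p | 6 | q | 1 | 6
p | 6 | q | 2 | 6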